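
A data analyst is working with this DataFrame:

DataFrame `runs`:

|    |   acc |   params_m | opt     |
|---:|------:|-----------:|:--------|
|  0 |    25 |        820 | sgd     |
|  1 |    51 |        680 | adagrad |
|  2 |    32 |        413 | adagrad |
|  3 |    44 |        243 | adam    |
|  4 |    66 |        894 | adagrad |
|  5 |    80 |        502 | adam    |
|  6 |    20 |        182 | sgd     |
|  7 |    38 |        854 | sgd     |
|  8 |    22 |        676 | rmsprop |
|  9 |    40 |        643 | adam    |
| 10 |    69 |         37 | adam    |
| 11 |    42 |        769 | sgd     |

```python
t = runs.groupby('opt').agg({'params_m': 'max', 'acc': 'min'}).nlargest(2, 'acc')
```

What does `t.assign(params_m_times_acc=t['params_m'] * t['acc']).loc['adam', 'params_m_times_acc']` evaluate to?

25720

group by opt: max(params_m), min(acc):
         params_m  acc
opt                   
adagrad       894   32
adam          643   40
rmsprop       676   22
sgd           854   20
take 2 rows with largest acc:
         params_m  acc
opt                   
adam          643   40
adagrad       894   32
add column params_m_times_acc = t['params_m'] * t['acc']:
         params_m  acc  params_m_times_acc
opt                                       
adam          643   40               25720
adagrad       894   32               28608
Reading off the value at row 'adam', column 'params_m_times_acc', we get 25720.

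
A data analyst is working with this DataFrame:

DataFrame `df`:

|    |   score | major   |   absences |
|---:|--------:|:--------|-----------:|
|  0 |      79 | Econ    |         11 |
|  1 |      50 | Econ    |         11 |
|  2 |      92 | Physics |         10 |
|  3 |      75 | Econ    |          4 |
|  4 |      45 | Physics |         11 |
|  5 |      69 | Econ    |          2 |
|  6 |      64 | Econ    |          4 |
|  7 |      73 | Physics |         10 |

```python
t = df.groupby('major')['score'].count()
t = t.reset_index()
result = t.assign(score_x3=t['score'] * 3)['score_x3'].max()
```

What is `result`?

15

group by major, count of score:
major
Econ       5
Physics    3
Name: score, dtype: int64
reset_index():
     major  score
0     Econ      5
1  Physics      3
add column score_x3 = t['score'] * 3:
     major  score  score_x3
0     Econ      5        15
1  Physics      3         9
Finally, max of column 'score_x3' = 15.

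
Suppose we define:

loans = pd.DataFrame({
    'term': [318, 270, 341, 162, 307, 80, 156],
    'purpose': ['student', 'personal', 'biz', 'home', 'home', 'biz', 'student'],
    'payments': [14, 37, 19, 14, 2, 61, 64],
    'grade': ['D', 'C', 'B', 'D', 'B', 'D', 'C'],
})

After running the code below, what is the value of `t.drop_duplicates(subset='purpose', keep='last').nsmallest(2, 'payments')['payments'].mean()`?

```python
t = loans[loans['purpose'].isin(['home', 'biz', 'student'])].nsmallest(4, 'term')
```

filter rows where purpose in ['home', 'biz', 'student']:
   term  purpose  payments grade
0   318  student        14     D
2   341      biz        19     B
3   162     home        14     D
4   307     home         2     B
5    80      biz        61     D
6   156  student        64     C
take 4 rows with smallest term:
   term  purpose  payments grade
5    80      biz        61     D
6   156  student        64     C
3   162     home        14     D
4   307     home         2     B
drop duplicate purpose (keep=last):
   term  purpose  payments grade
5    80      biz        61     D
6   156  student        64     C
4   307     home         2     B
take 2 rows with smallest payments:
   term purpose  payments grade
4   307    home         2     B
5    80     biz        61     D
Taking the mean of column 'payments' gives 31.5.

31.5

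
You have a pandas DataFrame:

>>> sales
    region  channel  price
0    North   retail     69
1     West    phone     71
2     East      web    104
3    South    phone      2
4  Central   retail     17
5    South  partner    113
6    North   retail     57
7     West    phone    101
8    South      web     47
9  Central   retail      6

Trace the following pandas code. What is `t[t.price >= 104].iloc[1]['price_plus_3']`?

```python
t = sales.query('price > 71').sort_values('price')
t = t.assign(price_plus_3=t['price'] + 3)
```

116

filter rows where price > 71:
  region  channel  price
2   East      web    104
5  South  partner    113
7   West    phone    101
sort by price:
  region  channel  price
7   West    phone    101
2   East      web    104
5  South  partner    113
add column price_plus_3 = t['price'] + 3:
  region  channel  price  price_plus_3
7   West    phone    101           104
2   East      web    104           107
5  South  partner    113           116
filter rows where price >= 104:
  region  channel  price  price_plus_3
2   East      web    104           107
5  South  partner    113           116
Reading off the value at position 1, column 'price_plus_3', we get 116.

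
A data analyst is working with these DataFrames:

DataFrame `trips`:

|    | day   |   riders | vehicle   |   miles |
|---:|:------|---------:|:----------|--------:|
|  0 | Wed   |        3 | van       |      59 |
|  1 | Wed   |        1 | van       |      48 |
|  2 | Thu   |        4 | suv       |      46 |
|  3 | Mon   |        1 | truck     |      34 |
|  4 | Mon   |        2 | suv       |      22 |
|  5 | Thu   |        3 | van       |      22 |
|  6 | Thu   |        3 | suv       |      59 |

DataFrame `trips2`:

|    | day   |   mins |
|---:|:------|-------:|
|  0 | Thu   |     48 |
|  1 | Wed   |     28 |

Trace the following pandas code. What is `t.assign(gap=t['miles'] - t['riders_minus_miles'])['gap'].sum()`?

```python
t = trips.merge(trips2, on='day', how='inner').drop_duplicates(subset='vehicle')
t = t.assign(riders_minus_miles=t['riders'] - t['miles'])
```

merge on 'day' (how='inner') → 5 rows:
   day  riders vehicle  miles  mins
0  Wed       3     van     59    28
1  Wed       1     van     48    28
2  Thu       4     suv     46    48
3  Thu       3     van     22    48
4  Thu       3     suv     59    48
drop duplicate vehicle (keep=first):
   day  riders vehicle  miles  mins
0  Wed       3     van     59    28
2  Thu       4     suv     46    48
add column riders_minus_miles = t['riders'] - t['miles']:
   day  riders vehicle  miles  mins  riders_minus_miles
0  Wed       3     van     59    28                 -56
2  Thu       4     suv     46    48                 -42
add column gap = t['miles'] - t['riders_minus_miles']:
   day  riders vehicle  miles  mins  riders_minus_miles  gap
0  Wed       3     van     59    28                 -56  115
2  Thu       4     suv     46    48                 -42   88

203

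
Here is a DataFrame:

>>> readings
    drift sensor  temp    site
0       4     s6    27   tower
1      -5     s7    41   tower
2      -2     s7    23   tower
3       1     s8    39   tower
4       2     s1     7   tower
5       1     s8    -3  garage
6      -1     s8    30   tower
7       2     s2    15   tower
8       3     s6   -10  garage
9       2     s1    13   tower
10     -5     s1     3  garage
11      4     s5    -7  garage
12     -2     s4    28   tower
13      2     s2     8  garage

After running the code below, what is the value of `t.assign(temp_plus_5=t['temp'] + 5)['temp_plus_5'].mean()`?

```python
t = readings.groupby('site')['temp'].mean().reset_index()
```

group by site, mean of temp:
site
garage    -1.800000
tower     24.777778
Name: temp, dtype: float64
reset_index():
     site       temp
0  garage  -1.800000
1   tower  24.777778
add column temp_plus_5 = t['temp'] + 5:
     site       temp  temp_plus_5
0  garage  -1.800000     3.200000
1   tower  24.777778    29.777778
Then the mean of column 'temp_plus_5': 16.4888888889

16.4888888889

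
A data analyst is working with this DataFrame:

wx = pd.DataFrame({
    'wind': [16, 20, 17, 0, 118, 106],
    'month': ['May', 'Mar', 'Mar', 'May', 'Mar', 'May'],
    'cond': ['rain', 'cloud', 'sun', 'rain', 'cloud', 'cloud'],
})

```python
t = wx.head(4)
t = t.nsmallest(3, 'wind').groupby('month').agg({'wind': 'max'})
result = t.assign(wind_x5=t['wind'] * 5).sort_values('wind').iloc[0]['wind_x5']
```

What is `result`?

80

take first 4 rows:
   wind month   cond
0    16   May   rain
1    20   Mar  cloud
2    17   Mar    sun
3     0   May   rain
take 3 rows with smallest wind:
   wind month  cond
3     0   May  rain
0    16   May  rain
2    17   Mar   sun
group by month, max of wind:
       wind
month      
Mar      17
May      16
add column wind_x5 = t['wind'] * 5:
       wind  wind_x5
month               
Mar      17       85
May      16       80
sort by wind:
       wind  wind_x5
month               
May      16       80
Mar      17       85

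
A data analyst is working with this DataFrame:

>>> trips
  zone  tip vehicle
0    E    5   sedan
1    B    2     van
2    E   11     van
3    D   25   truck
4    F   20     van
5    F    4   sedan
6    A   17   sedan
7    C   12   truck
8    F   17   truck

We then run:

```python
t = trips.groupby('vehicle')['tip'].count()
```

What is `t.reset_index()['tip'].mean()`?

group by vehicle, count of tip:
vehicle
sedan    3
truck    3
van      3
Name: tip, dtype: int64
reset_index():
  vehicle  tip
0   sedan    3
1   truck    3
2     van    3
mean of column 'tip' → 3.0

3.0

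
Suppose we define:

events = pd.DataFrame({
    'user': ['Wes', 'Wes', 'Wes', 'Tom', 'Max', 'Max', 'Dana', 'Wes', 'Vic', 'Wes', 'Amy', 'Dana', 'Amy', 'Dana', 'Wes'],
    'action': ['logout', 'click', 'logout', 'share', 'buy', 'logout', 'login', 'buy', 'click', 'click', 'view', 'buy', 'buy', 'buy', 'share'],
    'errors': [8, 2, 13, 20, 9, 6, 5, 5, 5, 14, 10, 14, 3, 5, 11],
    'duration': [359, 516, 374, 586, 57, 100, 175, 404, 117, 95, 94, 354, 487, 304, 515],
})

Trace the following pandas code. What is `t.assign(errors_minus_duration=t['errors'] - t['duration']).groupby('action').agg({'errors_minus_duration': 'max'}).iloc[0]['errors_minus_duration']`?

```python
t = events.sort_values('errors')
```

-48

sort by errors:
    user  action  errors  duration
1    Wes   click       2       516
12   Amy     buy       3       487
6   Dana   login       5       175
7    Wes     buy       5       404
8    Vic   click       5       117
13  Dana     buy       5       304
5    Max  logout       6       100
0    Wes  logout       8       359
4    Max     buy       9        57
10   Amy    view      10        94
14   Wes   share      11       515
2    Wes  logout      13       374
9    Wes   click      14        95
11  Dana     buy      14       354
3    Tom   share      20       586
add column errors_minus_duration = t['errors'] - t['duration']:
    user  action  errors  duration  errors_minus_duration
1    Wes   click       2       516                   -514
12   Amy     buy       3       487                   -484
6   Dana   login       5       175                   -170
7    Wes     buy       5       404                   -399
8    Vic   click       5       117                   -112
13  Dana     buy       5       304                   -299
5    Max  logout       6       100                    -94
0    Wes  logout       8       359                   -351
4    Max     buy       9        57                    -48
10   Amy    view      10        94                    -84
14   Wes   share      11       515                   -504
2    Wes  logout      13       374                   -361
9    Wes   click      14        95                    -81
11  Dana     buy      14       354                   -340
3    Tom   share      20       586                   -566
group by action, max of errors_minus_duration:
        errors_minus_duration
action                       
buy                       -48
click                     -81
login                    -170
logout                    -94
share                    -504
view                      -84
Reading off the value at position 0, column 'errors_minus_duration', we get -48.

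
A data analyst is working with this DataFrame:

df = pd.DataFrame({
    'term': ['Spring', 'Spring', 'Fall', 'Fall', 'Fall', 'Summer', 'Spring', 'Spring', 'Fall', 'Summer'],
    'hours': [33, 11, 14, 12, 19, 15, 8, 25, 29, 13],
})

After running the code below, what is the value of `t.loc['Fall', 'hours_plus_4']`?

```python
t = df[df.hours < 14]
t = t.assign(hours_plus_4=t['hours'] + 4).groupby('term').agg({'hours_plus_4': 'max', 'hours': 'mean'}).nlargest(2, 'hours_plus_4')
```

filter rows where hours < 14:
     term  hours
1  Spring     11
3    Fall     12
6  Spring      8
9  Summer     13
add column hours_plus_4 = t['hours'] + 4:
     term  hours  hours_plus_4
1  Spring     11            15
3    Fall     12            16
6  Spring      8            12
9  Summer     13            17
group by term: max(hours_plus_4), mean(hours):
        hours_plus_4  hours
term                       
Fall              16   12.0
Spring            15    9.5
Summer            17   13.0
take 2 rows with largest hours_plus_4:
        hours_plus_4  hours
term                       
Summer            17   13.0
Fall              16   12.0

16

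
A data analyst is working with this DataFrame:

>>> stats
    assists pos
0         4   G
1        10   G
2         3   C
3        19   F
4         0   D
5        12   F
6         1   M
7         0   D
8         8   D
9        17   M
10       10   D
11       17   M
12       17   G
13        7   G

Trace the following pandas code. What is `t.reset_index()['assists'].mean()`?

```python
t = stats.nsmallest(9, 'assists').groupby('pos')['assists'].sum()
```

10.75

take 9 rows with smallest assists:
    assists pos
4         0   D
7         0   D
6         1   M
2         3   C
0         4   G
13        7   G
8         8   D
1        10   G
10       10   D
group by pos, sum of assists:
pos
C     3
D    18
G    21
M     1
Name: assists, dtype: int64
reset_index():
  pos  assists
0   C        3
1   D       18
2   G       21
3   M        1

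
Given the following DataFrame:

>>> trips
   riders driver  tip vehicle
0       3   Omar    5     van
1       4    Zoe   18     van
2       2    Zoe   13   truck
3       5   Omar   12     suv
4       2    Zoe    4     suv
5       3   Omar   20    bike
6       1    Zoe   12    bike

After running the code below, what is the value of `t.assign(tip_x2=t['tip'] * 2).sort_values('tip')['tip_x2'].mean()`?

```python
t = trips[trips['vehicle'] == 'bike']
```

filter rows where vehicle == 'bike':
   riders driver  tip vehicle
5       3   Omar   20    bike
6       1    Zoe   12    bike
add column tip_x2 = t['tip'] * 2:
   riders driver  tip vehicle  tip_x2
5       3   Omar   20    bike      40
6       1    Zoe   12    bike      24
sort by tip:
   riders driver  tip vehicle  tip_x2
6       1    Zoe   12    bike      24
5       3   Omar   20    bike      40
Taking the mean of column 'tip_x2' gives 32.0.

32.0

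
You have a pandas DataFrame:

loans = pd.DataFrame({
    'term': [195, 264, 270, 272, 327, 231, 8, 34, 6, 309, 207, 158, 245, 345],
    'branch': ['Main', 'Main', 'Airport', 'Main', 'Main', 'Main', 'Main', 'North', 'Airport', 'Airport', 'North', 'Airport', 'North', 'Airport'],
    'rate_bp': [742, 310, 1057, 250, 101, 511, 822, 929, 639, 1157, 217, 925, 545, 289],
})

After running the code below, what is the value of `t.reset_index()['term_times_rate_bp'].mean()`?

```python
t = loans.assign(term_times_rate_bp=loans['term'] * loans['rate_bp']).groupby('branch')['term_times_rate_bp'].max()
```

211909.333333

add column term_times_rate_bp = loans['term'] * loans['rate_bp']:
    term   branch  rate_bp  term_times_rate_bp
0    195     Main      742              144690
1    264     Main      310               81840
2    270  Airport     1057              285390
3    272     Main      250               68000
4    327     Main      101               33027
5    231     Main      511              118041
6      8     Main      822                6576
7     34    North      929               31586
8      6  Airport      639                3834
9    309  Airport     1157              357513
10   207    North      217               44919
11   158  Airport      925              146150
12   245    North      545              133525
13   345  Airport      289               99705
group by branch, max of term_times_rate_bp:
branch
Airport    357513
Main       144690
North      133525
Name: term_times_rate_bp, dtype: int64
reset_index():
    branch  term_times_rate_bp
0  Airport              357513
1     Main              144690
2    North              133525
Then the mean of column 'term_times_rate_bp': 211909.333333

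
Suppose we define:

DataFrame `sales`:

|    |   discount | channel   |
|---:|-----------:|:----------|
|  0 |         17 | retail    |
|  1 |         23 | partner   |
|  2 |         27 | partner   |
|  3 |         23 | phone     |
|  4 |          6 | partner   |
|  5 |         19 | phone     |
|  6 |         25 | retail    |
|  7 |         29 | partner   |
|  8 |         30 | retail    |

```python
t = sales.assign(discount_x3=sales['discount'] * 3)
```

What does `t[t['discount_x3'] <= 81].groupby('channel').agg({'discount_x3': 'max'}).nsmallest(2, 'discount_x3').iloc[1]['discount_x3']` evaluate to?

add column discount_x3 = sales['discount'] * 3:
   discount  channel  discount_x3
0        17   retail           51
1        23  partner           69
2        27  partner           81
3        23    phone           69
4         6  partner           18
5        19    phone           57
6        25   retail           75
7        29  partner           87
8        30   retail           90
filter rows where discount_x3 <= 81:
   discount  channel  discount_x3
0        17   retail           51
1        23  partner           69
2        27  partner           81
3        23    phone           69
4         6  partner           18
5        19    phone           57
6        25   retail           75
group by channel, max of discount_x3:
         discount_x3
channel             
partner           81
phone             69
retail            75
take 2 rows with smallest discount_x3:
         discount_x3
channel             
phone             69
retail            75
Taking the value at position 1, column 'discount_x3' gives 75.

75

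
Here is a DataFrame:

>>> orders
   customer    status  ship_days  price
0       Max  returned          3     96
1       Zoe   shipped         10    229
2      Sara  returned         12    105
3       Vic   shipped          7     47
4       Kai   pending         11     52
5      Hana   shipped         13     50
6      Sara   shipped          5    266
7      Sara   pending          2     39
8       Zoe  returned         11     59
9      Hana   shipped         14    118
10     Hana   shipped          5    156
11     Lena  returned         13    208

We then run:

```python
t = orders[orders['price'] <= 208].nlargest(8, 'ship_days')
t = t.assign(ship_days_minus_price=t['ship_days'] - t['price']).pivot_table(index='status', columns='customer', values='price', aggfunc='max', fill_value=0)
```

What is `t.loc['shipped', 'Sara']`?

filter rows where price <= 208:
   customer    status  ship_days  price
0       Max  returned          3     96
2      Sara  returned         12    105
3       Vic   shipped          7     47
4       Kai   pending         11     52
5      Hana   shipped         13     50
7      Sara   pending          2     39
8       Zoe  returned         11     59
9      Hana   shipped         14    118
10     Hana   shipped          5    156
11     Lena  returned         13    208
take 8 rows with largest ship_days:
   customer    status  ship_days  price
9      Hana   shipped         14    118
5      Hana   shipped         13     50
11     Lena  returned         13    208
2      Sara  returned         12    105
4       Kai   pending         11     52
8       Zoe  returned         11     59
3       Vic   shipped          7     47
10     Hana   shipped          5    156
add column ship_days_minus_price = t['ship_days'] - t['price']:
   customer    status  ship_days  price  ship_days_minus_price
9      Hana   shipped         14    118                   -104
5      Hana   shipped         13     50                    -37
11     Lena  returned         13    208                   -195
2      Sara  returned         12    105                    -93
4       Kai   pending         11     52                    -41
8       Zoe  returned         11     59                    -48
3       Vic   shipped          7     47                    -40
10     Hana   shipped          5    156                   -151
pivot: rows=status, cols=customer, max(price):
customer  Hana  Kai  Lena  Sara  Vic  Zoe
status                                   
pending      0   52     0     0    0    0
returned     0    0   208   105    0   59
shipped    156    0     0     0   47    0

0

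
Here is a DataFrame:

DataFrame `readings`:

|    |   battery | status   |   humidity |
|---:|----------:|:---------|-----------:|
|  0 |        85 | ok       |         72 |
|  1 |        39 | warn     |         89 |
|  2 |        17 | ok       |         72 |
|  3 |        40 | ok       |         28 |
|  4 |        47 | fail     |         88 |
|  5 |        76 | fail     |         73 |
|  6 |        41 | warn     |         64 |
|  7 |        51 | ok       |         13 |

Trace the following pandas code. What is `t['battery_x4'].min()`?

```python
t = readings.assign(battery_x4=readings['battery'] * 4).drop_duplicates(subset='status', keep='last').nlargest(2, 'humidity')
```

164

add column battery_x4 = readings['battery'] * 4:
   battery status  humidity  battery_x4
0       85     ok        72         340
1       39   warn        89         156
2       17     ok        72          68
3       40     ok        28         160
4       47   fail        88         188
5       76   fail        73         304
6       41   warn        64         164
7       51     ok        13         204
drop duplicate status (keep=last):
   battery status  humidity  battery_x4
5       76   fail        73         304
6       41   warn        64         164
7       51     ok        13         204
take 2 rows with largest humidity:
   battery status  humidity  battery_x4
5       76   fail        73         304
6       41   warn        64         164
Taking the min of column 'battery_x4' gives 164.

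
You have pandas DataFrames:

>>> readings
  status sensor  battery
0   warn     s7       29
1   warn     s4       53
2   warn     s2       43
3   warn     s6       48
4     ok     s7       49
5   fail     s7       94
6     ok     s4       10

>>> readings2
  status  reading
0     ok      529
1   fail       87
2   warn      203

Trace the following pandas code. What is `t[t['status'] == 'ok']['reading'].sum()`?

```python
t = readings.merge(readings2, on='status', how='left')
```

1058

merge on 'status' (how='left') → 7 rows:
  status sensor  battery  reading
0   warn     s7       29      203
1   warn     s4       53      203
2   warn     s2       43      203
3   warn     s6       48      203
4     ok     s7       49      529
5   fail     s7       94       87
6     ok     s4       10      529
filter rows where status == 'ok':
  status sensor  battery  reading
4     ok     s7       49      529
6     ok     s4       10      529
Reading off the sum of column 'reading', we get 1058.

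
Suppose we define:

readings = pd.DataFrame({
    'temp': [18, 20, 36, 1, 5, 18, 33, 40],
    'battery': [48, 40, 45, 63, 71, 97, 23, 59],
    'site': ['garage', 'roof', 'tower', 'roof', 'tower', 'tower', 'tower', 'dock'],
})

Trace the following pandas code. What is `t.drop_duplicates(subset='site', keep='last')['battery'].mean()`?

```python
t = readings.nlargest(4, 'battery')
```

take 4 rows with largest battery:
   temp  battery   site
5    18       97  tower
4     5       71  tower
3     1       63   roof
7    40       59   dock
drop duplicate site (keep=last):
   temp  battery   site
4     5       71  tower
3     1       63   roof
7    40       59   dock

64.3333333333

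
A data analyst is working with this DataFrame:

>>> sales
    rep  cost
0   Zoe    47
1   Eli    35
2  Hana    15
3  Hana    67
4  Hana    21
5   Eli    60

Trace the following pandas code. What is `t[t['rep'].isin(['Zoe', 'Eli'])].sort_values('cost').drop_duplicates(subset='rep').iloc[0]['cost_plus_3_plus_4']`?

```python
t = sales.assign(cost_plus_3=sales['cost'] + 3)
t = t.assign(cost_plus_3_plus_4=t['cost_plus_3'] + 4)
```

add column cost_plus_3 = sales['cost'] + 3:
    rep  cost  cost_plus_3
0   Zoe    47           50
1   Eli    35           38
2  Hana    15           18
3  Hana    67           70
4  Hana    21           24
5   Eli    60           63
add column cost_plus_3_plus_4 = t['cost_plus_3'] + 4:
    rep  cost  cost_plus_3  cost_plus_3_plus_4
0   Zoe    47           50                  54
1   Eli    35           38                  42
2  Hana    15           18                  22
3  Hana    67           70                  74
4  Hana    21           24                  28
5   Eli    60           63                  67
filter rows where rep in ['Zoe', 'Eli']:
   rep  cost  cost_plus_3  cost_plus_3_plus_4
0  Zoe    47           50                  54
1  Eli    35           38                  42
5  Eli    60           63                  67
sort by cost:
   rep  cost  cost_plus_3  cost_plus_3_plus_4
1  Eli    35           38                  42
0  Zoe    47           50                  54
5  Eli    60           63                  67
drop duplicate rep (keep=first):
   rep  cost  cost_plus_3  cost_plus_3_plus_4
1  Eli    35           38                  42
0  Zoe    47           50                  54
value at position 0, column 'cost_plus_3_plus_4' → 42

42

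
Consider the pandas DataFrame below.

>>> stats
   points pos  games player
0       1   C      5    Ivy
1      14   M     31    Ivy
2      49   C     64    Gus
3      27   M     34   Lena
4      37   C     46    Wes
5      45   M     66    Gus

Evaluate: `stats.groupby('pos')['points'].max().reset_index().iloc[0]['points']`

49

group by pos, max of points:
pos
C    49
M    45
Name: points, dtype: int64
reset_index():
  pos  points
0   C      49
1   M      45
Hence 49.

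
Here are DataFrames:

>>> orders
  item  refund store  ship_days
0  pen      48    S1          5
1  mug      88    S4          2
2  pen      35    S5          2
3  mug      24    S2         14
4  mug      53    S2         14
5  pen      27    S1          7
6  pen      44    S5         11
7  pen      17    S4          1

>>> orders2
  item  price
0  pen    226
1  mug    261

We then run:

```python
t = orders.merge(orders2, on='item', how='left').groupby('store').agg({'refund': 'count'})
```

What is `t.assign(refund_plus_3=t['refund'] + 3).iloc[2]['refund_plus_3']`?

merge on 'item' (how='left') → 8 rows:
  item  refund store  ship_days  price
0  pen      48    S1          5    226
1  mug      88    S4          2    261
2  pen      35    S5          2    226
3  mug      24    S2         14    261
4  mug      53    S2         14    261
5  pen      27    S1          7    226
6  pen      44    S5         11    226
7  pen      17    S4          1    226
group by store, count of refund:
       refund
store        
S1          2
S2          2
S4          2
S5          2
add column refund_plus_3 = t['refund'] + 3:
       refund  refund_plus_3
store                       
S1          2              5
S2          2              5
S4          2              5
S5          2              5
So iloc[2]['refund_plus_3'] = 5.

5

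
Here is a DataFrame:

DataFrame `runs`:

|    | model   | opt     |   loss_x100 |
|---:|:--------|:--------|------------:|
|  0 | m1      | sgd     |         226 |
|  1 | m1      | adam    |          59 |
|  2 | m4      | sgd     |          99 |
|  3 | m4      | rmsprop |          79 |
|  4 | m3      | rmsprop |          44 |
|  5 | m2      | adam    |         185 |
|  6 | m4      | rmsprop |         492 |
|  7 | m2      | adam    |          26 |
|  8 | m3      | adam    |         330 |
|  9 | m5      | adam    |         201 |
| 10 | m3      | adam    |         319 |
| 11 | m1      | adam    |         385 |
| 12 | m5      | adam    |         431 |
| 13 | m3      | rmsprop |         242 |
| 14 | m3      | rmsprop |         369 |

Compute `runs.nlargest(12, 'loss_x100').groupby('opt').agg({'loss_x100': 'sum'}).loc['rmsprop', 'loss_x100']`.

1182

take 12 rows with largest loss_x100:
   model      opt  loss_x100
6     m4  rmsprop        492
12    m5     adam        431
11    m1     adam        385
14    m3  rmsprop        369
8     m3     adam        330
10    m3     adam        319
13    m3  rmsprop        242
0     m1      sgd        226
9     m5     adam        201
5     m2     adam        185
2     m4      sgd         99
3     m4  rmsprop         79
group by opt, sum of loss_x100:
         loss_x100
opt               
adam          1851
rmsprop       1182
sgd            325
So loc['rmsprop', 'loss_x100'] = 1182.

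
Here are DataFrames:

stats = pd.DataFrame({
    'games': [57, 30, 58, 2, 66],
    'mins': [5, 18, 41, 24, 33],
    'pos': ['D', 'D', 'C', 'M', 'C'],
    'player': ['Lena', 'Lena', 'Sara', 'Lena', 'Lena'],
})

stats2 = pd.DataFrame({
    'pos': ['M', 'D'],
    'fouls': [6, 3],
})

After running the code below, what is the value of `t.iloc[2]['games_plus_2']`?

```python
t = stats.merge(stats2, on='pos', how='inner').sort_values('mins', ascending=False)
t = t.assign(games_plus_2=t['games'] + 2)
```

merge on 'pos' (how='inner') → 3 rows:
   games  mins pos player  fouls
0     57     5   D   Lena      3
1     30    18   D   Lena      3
2      2    24   M   Lena      6
sort by mins descending:
   games  mins pos player  fouls
2      2    24   M   Lena      6
1     30    18   D   Lena      3
0     57     5   D   Lena      3
add column games_plus_2 = t['games'] + 2:
   games  mins pos player  fouls  games_plus_2
2      2    24   M   Lena      6             4
1     30    18   D   Lena      3            32
0     57     5   D   Lena      3            59

59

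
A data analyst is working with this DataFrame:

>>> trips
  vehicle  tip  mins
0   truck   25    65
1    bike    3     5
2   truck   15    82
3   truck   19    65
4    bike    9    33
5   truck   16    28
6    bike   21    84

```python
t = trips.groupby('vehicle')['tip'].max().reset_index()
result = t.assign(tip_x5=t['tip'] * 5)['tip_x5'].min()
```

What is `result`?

group by vehicle, max of tip:
vehicle
bike     21
truck    25
Name: tip, dtype: int64
reset_index():
  vehicle  tip
0    bike   21
1   truck   25
add column tip_x5 = t['tip'] * 5:
  vehicle  tip  tip_x5
0    bike   21     105
1   truck   25     125
So min() = 105.

105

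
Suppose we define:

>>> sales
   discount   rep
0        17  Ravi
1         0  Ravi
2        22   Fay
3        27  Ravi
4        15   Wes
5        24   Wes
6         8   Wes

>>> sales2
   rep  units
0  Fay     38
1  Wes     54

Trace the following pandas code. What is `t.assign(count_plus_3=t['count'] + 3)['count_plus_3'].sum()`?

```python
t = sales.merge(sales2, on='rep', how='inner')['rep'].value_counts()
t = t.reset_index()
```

10

merge on 'rep' (how='inner') → 4 rows:
   discount  rep  units
0        22  Fay     38
1        15  Wes     54
2        24  Wes     54
3         8  Wes     54
value_counts of rep:
rep
Wes    3
Fay    1
Name: count, dtype: int64
reset_index():
   rep  count
0  Wes      3
1  Fay      1
add column count_plus_3 = t['count'] + 3:
   rep  count  count_plus_3
0  Wes      3             6
1  Fay      1             4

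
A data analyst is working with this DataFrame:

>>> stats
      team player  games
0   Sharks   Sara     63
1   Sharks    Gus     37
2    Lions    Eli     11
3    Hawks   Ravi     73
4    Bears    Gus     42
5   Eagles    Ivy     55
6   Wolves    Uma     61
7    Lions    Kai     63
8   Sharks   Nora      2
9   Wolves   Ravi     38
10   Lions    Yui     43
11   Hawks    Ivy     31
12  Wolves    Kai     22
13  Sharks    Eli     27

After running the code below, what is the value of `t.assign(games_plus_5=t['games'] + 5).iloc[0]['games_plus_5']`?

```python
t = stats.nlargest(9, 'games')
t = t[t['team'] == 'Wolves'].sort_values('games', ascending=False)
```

take 9 rows with largest games:
      team player  games
3    Hawks   Ravi     73
0   Sharks   Sara     63
7    Lions    Kai     63
6   Wolves    Uma     61
5   Eagles    Ivy     55
10   Lions    Yui     43
4    Bears    Gus     42
9   Wolves   Ravi     38
1   Sharks    Gus     37
filter rows where team == 'Wolves':
     team player  games
6  Wolves    Uma     61
9  Wolves   Ravi     38
sort by games descending:
     team player  games
6  Wolves    Uma     61
9  Wolves   Ravi     38
add column games_plus_5 = t['games'] + 5:
     team player  games  games_plus_5
6  Wolves    Uma     61            66
9  Wolves   Ravi     38            43
Hence 66.

66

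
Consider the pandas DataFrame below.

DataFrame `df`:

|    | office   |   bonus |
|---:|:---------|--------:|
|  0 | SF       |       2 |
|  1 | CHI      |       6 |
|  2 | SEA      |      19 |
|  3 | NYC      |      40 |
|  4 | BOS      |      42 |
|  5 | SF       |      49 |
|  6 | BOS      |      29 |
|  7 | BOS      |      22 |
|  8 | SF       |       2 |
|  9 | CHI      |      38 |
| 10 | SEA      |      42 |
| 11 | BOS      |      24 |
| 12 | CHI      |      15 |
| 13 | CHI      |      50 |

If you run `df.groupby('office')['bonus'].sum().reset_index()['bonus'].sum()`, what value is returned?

group by office, sum of bonus:
office
BOS    117
CHI    109
NYC     40
SEA     61
SF      53
Name: bonus, dtype: int64
reset_index():
  office  bonus
0    BOS    117
1    CHI    109
2    NYC     40
3    SEA     61
4     SF     53
Hence 380.

380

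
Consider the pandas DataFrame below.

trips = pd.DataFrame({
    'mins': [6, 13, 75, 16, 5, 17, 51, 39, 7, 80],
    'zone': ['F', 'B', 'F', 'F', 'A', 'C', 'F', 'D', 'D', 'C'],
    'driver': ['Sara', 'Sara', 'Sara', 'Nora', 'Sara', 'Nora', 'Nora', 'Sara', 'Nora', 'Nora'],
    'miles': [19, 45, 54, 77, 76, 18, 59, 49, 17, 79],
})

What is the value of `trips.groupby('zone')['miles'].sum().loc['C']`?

97

group by zone, sum of miles:
zone
A     76
B     45
C     97
D     66
F    209
Name: miles, dtype: int64
Finally, value at index 'C' = 97.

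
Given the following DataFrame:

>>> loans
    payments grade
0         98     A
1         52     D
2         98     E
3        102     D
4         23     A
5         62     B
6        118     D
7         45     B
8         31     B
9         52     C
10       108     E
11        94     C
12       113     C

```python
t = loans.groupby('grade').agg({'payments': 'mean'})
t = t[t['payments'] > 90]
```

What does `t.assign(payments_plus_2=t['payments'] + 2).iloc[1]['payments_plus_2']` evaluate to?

105.0

group by grade, mean of payments:
         payments
grade            
A       60.500000
B       46.000000
C       86.333333
D       90.666667
E      103.000000
filter rows where payments > 90:
         payments
grade            
D       90.666667
E      103.000000
add column payments_plus_2 = t['payments'] + 2:
         payments  payments_plus_2
grade                             
D       90.666667        92.666667
E      103.000000       105.000000
Taking the value at position 1, column 'payments_plus_2' gives 105.0.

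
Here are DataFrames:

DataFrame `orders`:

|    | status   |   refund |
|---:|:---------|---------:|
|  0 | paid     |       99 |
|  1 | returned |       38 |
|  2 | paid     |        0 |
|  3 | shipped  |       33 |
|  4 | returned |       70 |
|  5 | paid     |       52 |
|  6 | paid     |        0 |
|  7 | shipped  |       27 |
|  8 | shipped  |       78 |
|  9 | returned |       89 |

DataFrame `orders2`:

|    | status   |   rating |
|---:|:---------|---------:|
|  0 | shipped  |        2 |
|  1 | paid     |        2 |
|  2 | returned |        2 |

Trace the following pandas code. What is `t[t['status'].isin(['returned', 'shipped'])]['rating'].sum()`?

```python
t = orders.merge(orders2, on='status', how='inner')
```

12

merge on 'status' (how='inner') → 10 rows:
     status  refund  rating
0      paid      99       2
1  returned      38       2
2      paid       0       2
3   shipped      33       2
4  returned      70       2
5      paid      52       2
6      paid       0       2
7   shipped      27       2
8   shipped      78       2
9  returned      89       2
filter rows where status in ['returned', 'shipped']:
     status  refund  rating
1  returned      38       2
3   shipped      33       2
4  returned      70       2
7   shipped      27       2
8   shipped      78       2
9  returned      89       2
sum of column 'rating' → 12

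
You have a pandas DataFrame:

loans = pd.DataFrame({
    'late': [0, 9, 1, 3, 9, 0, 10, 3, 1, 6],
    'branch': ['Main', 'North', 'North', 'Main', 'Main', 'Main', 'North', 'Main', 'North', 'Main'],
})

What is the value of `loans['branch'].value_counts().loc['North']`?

value_counts of branch:
branch
Main     6
North    4
Name: count, dtype: int64
Finally, value at index 'North' = 4.

4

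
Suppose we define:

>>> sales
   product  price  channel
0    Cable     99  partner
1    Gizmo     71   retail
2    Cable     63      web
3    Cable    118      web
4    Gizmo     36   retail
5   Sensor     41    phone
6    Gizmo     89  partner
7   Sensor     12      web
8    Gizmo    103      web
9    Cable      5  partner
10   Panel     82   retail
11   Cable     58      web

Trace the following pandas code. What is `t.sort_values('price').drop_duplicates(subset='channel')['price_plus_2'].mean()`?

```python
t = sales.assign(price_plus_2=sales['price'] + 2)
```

add column price_plus_2 = sales['price'] + 2:
   product  price  channel  price_plus_2
0    Cable     99  partner           101
1    Gizmo     71   retail            73
2    Cable     63      web            65
3    Cable    118      web           120
4    Gizmo     36   retail            38
5   Sensor     41    phone            43
6    Gizmo     89  partner            91
7   Sensor     12      web            14
8    Gizmo    103      web           105
9    Cable      5  partner             7
10   Panel     82   retail            84
11   Cable     58      web            60
sort by price:
   product  price  channel  price_plus_2
9    Cable      5  partner             7
7   Sensor     12      web            14
4    Gizmo     36   retail            38
5   Sensor     41    phone            43
11   Cable     58      web            60
2    Cable     63      web            65
1    Gizmo     71   retail            73
10   Panel     82   retail            84
6    Gizmo     89  partner            91
0    Cable     99  partner           101
8    Gizmo    103      web           105
3    Cable    118      web           120
drop duplicate channel (keep=first):
  product  price  channel  price_plus_2
9   Cable      5  partner             7
7  Sensor     12      web            14
4   Gizmo     36   retail            38
5  Sensor     41    phone            43
Finally, mean of column 'price_plus_2' = 25.5.

25.5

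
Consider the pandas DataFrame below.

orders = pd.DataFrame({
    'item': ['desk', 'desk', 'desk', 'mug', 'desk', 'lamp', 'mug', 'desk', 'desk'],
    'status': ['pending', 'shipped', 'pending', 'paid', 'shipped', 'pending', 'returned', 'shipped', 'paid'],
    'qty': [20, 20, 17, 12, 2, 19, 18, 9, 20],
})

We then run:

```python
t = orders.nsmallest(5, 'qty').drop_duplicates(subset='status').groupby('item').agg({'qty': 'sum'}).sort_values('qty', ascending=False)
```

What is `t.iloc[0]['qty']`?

30

take 5 rows with smallest qty:
   item    status  qty
4  desk   shipped    2
7  desk   shipped    9
3   mug      paid   12
2  desk   pending   17
6   mug  returned   18
drop duplicate status (keep=first):
   item    status  qty
4  desk   shipped    2
3   mug      paid   12
2  desk   pending   17
6   mug  returned   18
group by item, sum of qty:
      qty
item     
desk   19
mug    30
sort by qty descending:
      qty
item     
mug    30
desk   19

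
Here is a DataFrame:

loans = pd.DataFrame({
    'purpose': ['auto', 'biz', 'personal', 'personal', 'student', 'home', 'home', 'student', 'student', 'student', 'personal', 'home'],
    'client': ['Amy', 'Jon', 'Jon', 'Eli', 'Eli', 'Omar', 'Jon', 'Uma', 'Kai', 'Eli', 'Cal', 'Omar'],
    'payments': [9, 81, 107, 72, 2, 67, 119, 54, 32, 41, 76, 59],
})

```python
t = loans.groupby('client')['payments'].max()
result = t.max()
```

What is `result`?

group by client, max of payments:
client
Amy       9
Cal      76
Eli      72
Jon     119
Kai      32
Omar     67
Uma      54
Name: payments, dtype: int64
Taking the max of the resulting series gives 119.

119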